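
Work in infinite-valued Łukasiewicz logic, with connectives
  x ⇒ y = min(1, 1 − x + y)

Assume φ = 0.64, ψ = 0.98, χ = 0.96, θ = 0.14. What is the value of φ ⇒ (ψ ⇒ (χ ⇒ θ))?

0.56

χ ⇒ θ = min(1, 1 − 0.96 + 0.14) = min(1, 0.18) = 0.18
ψ ⇒ (χ ⇒ θ) = min(1, 1 − 0.98 + 0.18) = min(1, 0.20) = 0.20
φ ⇒ (ψ ⇒ (χ ⇒ θ)) = min(1, 1 − 0.64 + 0.20) = min(1, 0.56) = 0.56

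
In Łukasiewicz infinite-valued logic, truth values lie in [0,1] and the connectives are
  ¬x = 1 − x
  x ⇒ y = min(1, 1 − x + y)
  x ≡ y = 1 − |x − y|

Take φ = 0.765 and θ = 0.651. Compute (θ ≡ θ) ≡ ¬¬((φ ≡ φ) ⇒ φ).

0.765

θ ≡ θ = 1 − |0.651 − 0.651| = 1 − 0.000 = 1.000
φ ≡ φ = 1 − |0.765 − 0.765| = 1 − 0.000 = 1.000
(φ ≡ φ) ⇒ φ = min(1, 1 − 1.000 + 0.765) = min(1, 0.765) = 0.765
¬((φ ≡ φ) ⇒ φ) = 1 − 0.765 = 0.235
¬¬((φ ≡ φ) ⇒ φ) = 1 − 0.235 = 0.765
(θ ≡ θ) ≡ ¬¬((φ ≡ φ) ⇒ φ) = 1 − |1.000 − 0.765| = 1 − 0.235 = 0.765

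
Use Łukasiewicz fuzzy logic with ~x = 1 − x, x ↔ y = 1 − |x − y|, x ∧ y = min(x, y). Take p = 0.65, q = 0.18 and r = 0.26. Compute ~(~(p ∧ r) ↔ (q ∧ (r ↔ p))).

p ∧ r = min(0.65, 0.26) = 0.26
~(p ∧ r) = 1 − 0.26 = 0.74
r ↔ p = 1 − |0.26 − 0.65| = 1 − 0.39 = 0.61
q ∧ (r ↔ p) = min(0.18, 0.61) = 0.18
~(p ∧ r) ↔ (q ∧ (r ↔ p)) = 1 − |0.74 − 0.18| = 1 − 0.56 = 0.44
~(~(p ∧ r) ↔ (q ∧ (r ↔ p))) = 1 − 0.44 = 0.56

0.56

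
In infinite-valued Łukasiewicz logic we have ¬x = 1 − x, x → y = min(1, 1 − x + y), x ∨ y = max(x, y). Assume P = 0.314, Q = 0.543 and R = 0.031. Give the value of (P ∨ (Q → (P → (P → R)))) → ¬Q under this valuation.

P → R = min(1, 1 − 0.314 + 0.031) = min(1, 0.717) = 0.717
P → (P → R) = min(1, 1 − 0.314 + 0.717) = min(1, 1.403) = 1.000
Q → (P → (P → R)) = min(1, 1 − 0.543 + 1.000) = min(1, 1.457) = 1.000
P ∨ (Q → (P → (P → R))) = max(0.314, 1.000) = 1.000
¬Q = 1 − 0.543 = 0.457
(P ∨ (Q → (P → (P → R)))) → ¬Q = min(1, 1 − 1.000 + 0.457) = min(1, 0.457) = 0.457

0.457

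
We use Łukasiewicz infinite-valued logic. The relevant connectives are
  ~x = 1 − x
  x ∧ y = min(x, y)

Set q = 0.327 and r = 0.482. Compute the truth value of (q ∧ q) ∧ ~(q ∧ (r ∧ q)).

q ∧ q = min(0.327, 0.327) = 0.327
r ∧ q = min(0.482, 0.327) = 0.327
q ∧ (r ∧ q) = min(0.327, 0.327) = 0.327
~(q ∧ (r ∧ q)) = 1 − 0.327 = 0.673
(q ∧ q) ∧ ~(q ∧ (r ∧ q)) = min(0.327, 0.673) = 0.327

0.327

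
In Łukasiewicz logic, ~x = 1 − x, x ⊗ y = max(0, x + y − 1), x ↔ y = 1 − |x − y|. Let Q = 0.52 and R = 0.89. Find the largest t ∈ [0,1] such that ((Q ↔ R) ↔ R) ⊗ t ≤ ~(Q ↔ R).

0.63

Q ↔ R = 1 − |0.52 − 0.89| = 1 − 0.37 = 0.63
(Q ↔ R) ↔ R = 1 − |0.63 − 0.89| = 1 − 0.26 = 0.74
So the left factor is (Q ↔ R) ↔ R = 0.74.
~(Q ↔ R) = 1 − 0.63 = 0.37
So the right-hand bound is ~(Q ↔ R) = 0.37.
The residuum of the Łukasiewicz t-norm gives the supremum: min(1, 1 − 0.74 + 0.37).
1 − 0.74 + 0.37 = 0.63, so t = min(1, 0.63) = 0.63.
Check: 0.74 ⊗ 0.63 = max(0, 0.37) = 0.37 ≤ 0.37.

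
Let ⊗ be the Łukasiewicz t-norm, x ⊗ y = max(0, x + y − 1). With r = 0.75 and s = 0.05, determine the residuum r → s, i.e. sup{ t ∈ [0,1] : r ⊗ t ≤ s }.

0.30

The residuum of the Łukasiewicz t-norm gives the supremum: min(1, 1 − 0.75 + 0.05).
1 − 0.75 + 0.05 = 0.30, so t = min(1, 0.30) = 0.30.
Check: 0.75 ⊗ 0.30 = max(0, 0.05) = 0.05 ≤ 0.05.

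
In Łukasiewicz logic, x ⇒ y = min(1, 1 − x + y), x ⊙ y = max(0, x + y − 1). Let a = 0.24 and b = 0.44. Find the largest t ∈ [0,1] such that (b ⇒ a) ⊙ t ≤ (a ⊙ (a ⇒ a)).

0.44

b ⇒ a = min(1, 1 − 0.44 + 0.24) = min(1, 0.80) = 0.80
So the left factor is b ⇒ a = 0.80.
a ⇒ a = min(1, 1 − 0.24 + 0.24) = min(1, 1.00) = 1.00
a ⊙ (a ⇒ a) = max(0, 0.24 + 1.00 − 1) = max(0, 0.24) = 0.24
So the right-hand bound is a ⊙ (a ⇒ a) = 0.24.
The residuum of the Łukasiewicz t-norm gives the supremum: min(1, 1 − 0.80 + 0.24).
1 − 0.80 + 0.24 = 0.44, so t = min(1, 0.44) = 0.44.
Check: 0.80 ⊙ 0.44 = max(0, 0.24) = 0.24 ≤ 0.24.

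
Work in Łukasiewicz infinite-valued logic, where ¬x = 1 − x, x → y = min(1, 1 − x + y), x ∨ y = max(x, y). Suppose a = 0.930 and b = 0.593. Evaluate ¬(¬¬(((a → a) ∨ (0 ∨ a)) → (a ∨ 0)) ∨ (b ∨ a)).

0.070

a → a = min(1, 1 − 0.930 + 0.930) = min(1, 1.000) = 1.000
0 ∨ a = max(0.000, 0.930) = 0.930
(a → a) ∨ (0 ∨ a) = max(1.000, 0.930) = 1.000
a ∨ 0 = max(0.930, 0.000) = 0.930
((a → a) ∨ (0 ∨ a)) → (a ∨ 0) = min(1, 1 − 1.000 + 0.930) = min(1, 0.930) = 0.930
¬(((a → a) ∨ (0 ∨ a)) → (a ∨ 0)) = 1 − 0.930 = 0.070
¬¬(((a → a) ∨ (0 ∨ a)) → (a ∨ 0)) = 1 − 0.070 = 0.930
b ∨ a = max(0.593, 0.930) = 0.930
¬¬(((a → a) ∨ (0 ∨ a)) → (a ∨ 0)) ∨ (b ∨ a) = max(0.930, 0.930) = 0.930
¬(¬¬(((a → a) ∨ (0 ∨ a)) → (a ∨ 0)) ∨ (b ∨ a)) = 1 − 0.930 = 0.070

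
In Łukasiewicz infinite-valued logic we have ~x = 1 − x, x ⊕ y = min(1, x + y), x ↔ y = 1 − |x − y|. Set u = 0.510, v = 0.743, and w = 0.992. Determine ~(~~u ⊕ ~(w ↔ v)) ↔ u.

0.731

~u = 1 − 0.510 = 0.490
~~u = 1 − 0.490 = 0.510
w ↔ v = 1 − |0.992 − 0.743| = 1 − 0.249 = 0.751
~(w ↔ v) = 1 − 0.751 = 0.249
~~u ⊕ ~(w ↔ v) = min(1, 0.510 + 0.249) = min(1, 0.759) = 0.759
~(~~u ⊕ ~(w ↔ v)) = 1 − 0.759 = 0.241
~(~~u ⊕ ~(w ↔ v)) ↔ u = 1 − |0.241 − 0.510| = 1 − 0.269 = 0.731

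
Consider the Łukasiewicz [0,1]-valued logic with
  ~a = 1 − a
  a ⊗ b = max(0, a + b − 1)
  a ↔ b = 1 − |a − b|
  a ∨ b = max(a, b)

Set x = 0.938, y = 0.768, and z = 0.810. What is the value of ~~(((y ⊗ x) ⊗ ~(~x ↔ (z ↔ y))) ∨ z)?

y ⊗ x = max(0, 0.768 + 0.938 − 1) = max(0, 0.706) = 0.706
~x = 1 − 0.938 = 0.062
z ↔ y = 1 − |0.810 − 0.768| = 1 − 0.042 = 0.958
~x ↔ (z ↔ y) = 1 − |0.062 − 0.958| = 1 − 0.896 = 0.104
~(~x ↔ (z ↔ y)) = 1 − 0.104 = 0.896
(y ⊗ x) ⊗ ~(~x ↔ (z ↔ y)) = max(0, 0.706 + 0.896 − 1) = max(0, 0.602) = 0.602
((y ⊗ x) ⊗ ~(~x ↔ (z ↔ y))) ∨ z = max(0.602, 0.810) = 0.810
~(((y ⊗ x) ⊗ ~(~x ↔ (z ↔ y))) ∨ z) = 1 − 0.810 = 0.190
~~(((y ⊗ x) ⊗ ~(~x ↔ (z ↔ y))) ∨ z) = 1 − 0.190 = 0.810

0.810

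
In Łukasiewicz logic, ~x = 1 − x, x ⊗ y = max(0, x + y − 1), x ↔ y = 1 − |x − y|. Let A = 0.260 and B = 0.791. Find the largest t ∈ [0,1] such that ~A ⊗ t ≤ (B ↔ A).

0.729

~A = 1 − 0.260 = 0.740
So the left factor is ~A = 0.740.
B ↔ A = 1 − |0.791 − 0.260| = 1 − 0.531 = 0.469
So the right-hand bound is B ↔ A = 0.469.
The residuum of the Łukasiewicz t-norm gives the supremum: min(1, 1 − 0.740 + 0.469).
1 − 0.740 + 0.469 = 0.729, so t = min(1, 0.729) = 0.729.
Check: 0.740 ⊗ 0.729 = max(0, 0.469) = 0.469 ≤ 0.469.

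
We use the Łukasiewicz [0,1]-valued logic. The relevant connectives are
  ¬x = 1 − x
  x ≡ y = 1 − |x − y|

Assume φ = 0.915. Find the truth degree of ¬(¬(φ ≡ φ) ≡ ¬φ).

0.085

φ ≡ φ = 1 − |0.915 − 0.915| = 1 − 0.000 = 1.000
¬(φ ≡ φ) = 1 − 1.000 = 0.000
¬φ = 1 − 0.915 = 0.085
¬(φ ≡ φ) ≡ ¬φ = 1 − |0.000 − 0.085| = 1 − 0.085 = 0.915
¬(¬(φ ≡ φ) ≡ ¬φ) = 1 − 0.915 = 0.085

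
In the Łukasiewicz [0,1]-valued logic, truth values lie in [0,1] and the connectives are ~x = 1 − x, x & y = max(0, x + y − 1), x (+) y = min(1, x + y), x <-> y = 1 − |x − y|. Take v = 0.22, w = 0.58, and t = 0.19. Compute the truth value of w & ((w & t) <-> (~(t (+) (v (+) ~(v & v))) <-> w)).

0.16

w & t = max(0, 0.58 + 0.19 − 1) = max(0, -0.23) = 0.00
v & v = max(0, 0.22 + 0.22 − 1) = max(0, -0.56) = 0.00
~(v & v) = 1 − 0.00 = 1.00
v (+) ~(v & v) = min(1, 0.22 + 1.00) = min(1, 1.22) = 1.00
t (+) (v (+) ~(v & v)) = min(1, 0.19 + 1.00) = min(1, 1.19) = 1.00
~(t (+) (v (+) ~(v & v))) = 1 − 1.00 = 0.00
~(t (+) (v (+) ~(v & v))) <-> w = 1 − |0.00 − 0.58| = 1 − 0.58 = 0.42
(w & t) <-> (~(t (+) (v (+) ~(v & v))) <-> w) = 1 − |0.00 − 0.42| = 1 − 0.42 = 0.58
w & ((w & t) <-> (~(t (+) (v (+) ~(v & v))) <-> w)) = max(0, 0.58 + 0.58 − 1) = max(0, 0.16) = 0.16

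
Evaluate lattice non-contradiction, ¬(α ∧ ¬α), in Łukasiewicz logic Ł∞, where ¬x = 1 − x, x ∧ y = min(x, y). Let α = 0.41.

0.59

¬α = 1 − 0.41 = 0.59
α ∧ ¬α = min(0.41, 0.59) = 0.41
¬(α ∧ ¬α) = 1 − 0.41 = 0.59
(The value 0.59 < 1 shows this instance is not satisfied; not a Ł∞-tautology — its value is 1 − min(a, 1−a).)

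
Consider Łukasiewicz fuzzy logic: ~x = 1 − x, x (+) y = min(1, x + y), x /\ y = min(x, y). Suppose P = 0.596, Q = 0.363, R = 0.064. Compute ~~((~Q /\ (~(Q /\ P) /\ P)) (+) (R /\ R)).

~Q = 1 − 0.363 = 0.637
Q /\ P = min(0.363, 0.596) = 0.363
~(Q /\ P) = 1 − 0.363 = 0.637
~(Q /\ P) /\ P = min(0.637, 0.596) = 0.596
~Q /\ (~(Q /\ P) /\ P) = min(0.637, 0.596) = 0.596
R /\ R = min(0.064, 0.064) = 0.064
(~Q /\ (~(Q /\ P) /\ P)) (+) (R /\ R) = min(1, 0.596 + 0.064) = min(1, 0.660) = 0.660
~((~Q /\ (~(Q /\ P) /\ P)) (+) (R /\ R)) = 1 − 0.660 = 0.340
~~((~Q /\ (~(Q /\ P) /\ P)) (+) (R /\ R)) = 1 − 0.340 = 0.660

0.660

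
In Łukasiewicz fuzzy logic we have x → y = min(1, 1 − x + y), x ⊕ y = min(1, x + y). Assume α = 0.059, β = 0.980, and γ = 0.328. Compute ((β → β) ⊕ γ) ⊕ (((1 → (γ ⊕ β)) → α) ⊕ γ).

β → β = min(1, 1 − 0.980 + 0.980) = min(1, 1.000) = 1.000
(β → β) ⊕ γ = min(1, 1.000 + 0.328) = min(1, 1.328) = 1.000
γ ⊕ β = min(1, 0.328 + 0.980) = min(1, 1.308) = 1.000
1 → (γ ⊕ β) = min(1, 1 − 1.000 + 1.000) = min(1, 1.000) = 1.000
(1 → (γ ⊕ β)) → α = min(1, 1 − 1.000 + 0.059) = min(1, 0.059) = 0.059
((1 → (γ ⊕ β)) → α) ⊕ γ = min(1, 0.059 + 0.328) = min(1, 0.387) = 0.387
((β → β) ⊕ γ) ⊕ (((1 → (γ ⊕ β)) → α) ⊕ γ) = min(1, 1.000 + 0.387) = min(1, 1.387) = 1.000

1.000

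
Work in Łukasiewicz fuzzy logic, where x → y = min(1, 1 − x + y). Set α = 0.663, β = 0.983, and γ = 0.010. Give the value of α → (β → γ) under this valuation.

β → γ = min(1, 1 − 0.983 + 0.010) = min(1, 0.027) = 0.027
α → (β → γ) = min(1, 1 − 0.663 + 0.027) = min(1, 0.364) = 0.364

0.364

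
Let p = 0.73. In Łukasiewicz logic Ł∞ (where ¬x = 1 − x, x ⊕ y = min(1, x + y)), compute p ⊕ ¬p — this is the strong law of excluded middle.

1.00

¬p = 1 − 0.73 = 0.27
p ⊕ ¬p = min(1, 0.73 + 0.27) = min(1, 1.00) = 1.00
(As expected: always 1 in Ł∞ since a ⊕ (1−a) = 1.)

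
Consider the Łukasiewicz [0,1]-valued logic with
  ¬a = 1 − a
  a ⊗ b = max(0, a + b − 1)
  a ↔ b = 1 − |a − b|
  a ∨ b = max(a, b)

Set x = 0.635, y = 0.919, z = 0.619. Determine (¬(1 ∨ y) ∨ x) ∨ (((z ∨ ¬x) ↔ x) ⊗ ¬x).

1 ∨ y = max(1.000, 0.919) = 1.000
¬(1 ∨ y) = 1 − 1.000 = 0.000
¬(1 ∨ y) ∨ x = max(0.000, 0.635) = 0.635
¬x = 1 − 0.635 = 0.365
z ∨ ¬x = max(0.619, 0.365) = 0.619
(z ∨ ¬x) ↔ x = 1 − |0.619 − 0.635| = 1 − 0.016 = 0.984
((z ∨ ¬x) ↔ x) ⊗ ¬x = max(0, 0.984 + 0.365 − 1) = max(0, 0.349) = 0.349
(¬(1 ∨ y) ∨ x) ∨ (((z ∨ ¬x) ↔ x) ⊗ ¬x) = max(0.635, 0.349) = 0.635

0.635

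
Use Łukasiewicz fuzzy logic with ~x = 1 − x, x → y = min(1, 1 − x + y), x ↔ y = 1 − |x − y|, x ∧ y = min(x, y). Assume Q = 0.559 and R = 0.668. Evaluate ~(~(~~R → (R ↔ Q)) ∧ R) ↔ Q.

0.559

~R = 1 − 0.668 = 0.332
~~R = 1 − 0.332 = 0.668
R ↔ Q = 1 − |0.668 − 0.559| = 1 − 0.109 = 0.891
~~R → (R ↔ Q) = min(1, 1 − 0.668 + 0.891) = min(1, 1.223) = 1.000
~(~~R → (R ↔ Q)) = 1 − 1.000 = 0.000
~(~~R → (R ↔ Q)) ∧ R = min(0.000, 0.668) = 0.000
~(~(~~R → (R ↔ Q)) ∧ R) = 1 − 0.000 = 1.000
~(~(~~R → (R ↔ Q)) ∧ R) ↔ Q = 1 − |1.000 − 0.559| = 1 − 0.441 = 0.559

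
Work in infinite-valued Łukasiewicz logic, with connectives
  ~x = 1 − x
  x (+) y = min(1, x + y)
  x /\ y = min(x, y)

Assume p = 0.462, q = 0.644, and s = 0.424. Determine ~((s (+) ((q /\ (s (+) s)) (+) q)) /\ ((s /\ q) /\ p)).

s (+) s = min(1, 0.424 + 0.424) = min(1, 0.848) = 0.848
q /\ (s (+) s) = min(0.644, 0.848) = 0.644
(q /\ (s (+) s)) (+) q = min(1, 0.644 + 0.644) = min(1, 1.288) = 1.000
s (+) ((q /\ (s (+) s)) (+) q) = min(1, 0.424 + 1.000) = min(1, 1.424) = 1.000
s /\ q = min(0.424, 0.644) = 0.424
(s /\ q) /\ p = min(0.424, 0.462) = 0.424
(s (+) ((q /\ (s (+) s)) (+) q)) /\ ((s /\ q) /\ p) = min(1.000, 0.424) = 0.424
~((s (+) ((q /\ (s (+) s)) (+) q)) /\ ((s /\ q) /\ p)) = 1 − 0.424 = 0.576

0.576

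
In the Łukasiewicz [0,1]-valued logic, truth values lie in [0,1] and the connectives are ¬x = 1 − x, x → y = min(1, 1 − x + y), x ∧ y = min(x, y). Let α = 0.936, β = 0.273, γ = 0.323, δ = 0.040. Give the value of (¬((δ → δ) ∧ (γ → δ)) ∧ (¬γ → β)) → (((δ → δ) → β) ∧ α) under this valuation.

0.990

δ → δ = min(1, 1 − 0.040 + 0.040) = min(1, 1.000) = 1.000
γ → δ = min(1, 1 − 0.323 + 0.040) = min(1, 0.717) = 0.717
(δ → δ) ∧ (γ → δ) = min(1.000, 0.717) = 0.717
¬((δ → δ) ∧ (γ → δ)) = 1 − 0.717 = 0.283
¬γ = 1 − 0.323 = 0.677
¬γ → β = min(1, 1 − 0.677 + 0.273) = min(1, 0.596) = 0.596
¬((δ → δ) ∧ (γ → δ)) ∧ (¬γ → β) = min(0.283, 0.596) = 0.283
(δ → δ) → β = min(1, 1 − 1.000 + 0.273) = min(1, 0.273) = 0.273
((δ → δ) → β) ∧ α = min(0.273, 0.936) = 0.273
(¬((δ → δ) ∧ (γ → δ)) ∧ (¬γ → β)) → (((δ → δ) → β) ∧ α) = min(1, 1 − 0.283 + 0.273) = min(1, 0.990) = 0.990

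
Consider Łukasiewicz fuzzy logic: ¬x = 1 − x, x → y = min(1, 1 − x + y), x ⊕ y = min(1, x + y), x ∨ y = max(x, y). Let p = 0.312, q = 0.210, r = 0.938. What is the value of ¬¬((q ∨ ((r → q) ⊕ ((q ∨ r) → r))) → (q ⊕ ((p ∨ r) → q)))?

0.482

r → q = min(1, 1 − 0.938 + 0.210) = min(1, 0.272) = 0.272
q ∨ r = max(0.210, 0.938) = 0.938
(q ∨ r) → r = min(1, 1 − 0.938 + 0.938) = min(1, 1.000) = 1.000
(r → q) ⊕ ((q ∨ r) → r) = min(1, 0.272 + 1.000) = min(1, 1.272) = 1.000
q ∨ ((r → q) ⊕ ((q ∨ r) → r)) = max(0.210, 1.000) = 1.000
p ∨ r = max(0.312, 0.938) = 0.938
(p ∨ r) → q = min(1, 1 − 0.938 + 0.210) = min(1, 0.272) = 0.272
q ⊕ ((p ∨ r) → q) = min(1, 0.210 + 0.272) = min(1, 0.482) = 0.482
(q ∨ ((r → q) ⊕ ((q ∨ r) → r))) → (q ⊕ ((p ∨ r) → q)) = min(1, 1 − 1.000 + 0.482) = min(1, 0.482) = 0.482
¬((q ∨ ((r → q) ⊕ ((q ∨ r) → r))) → (q ⊕ ((p ∨ r) → q))) = 1 − 0.482 = 0.518
¬¬((q ∨ ((r → q) ⊕ ((q ∨ r) → r))) → (q ⊕ ((p ∨ r) → q))) = 1 − 0.518 = 0.482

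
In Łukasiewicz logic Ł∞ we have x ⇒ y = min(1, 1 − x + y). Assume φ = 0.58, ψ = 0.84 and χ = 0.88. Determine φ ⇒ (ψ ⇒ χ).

1.00

ψ ⇒ χ = min(1, 1 − 0.84 + 0.88) = min(1, 1.04) = 1.00
φ ⇒ (ψ ⇒ χ) = min(1, 1 − 0.58 + 1.00) = min(1, 1.42) = 1.00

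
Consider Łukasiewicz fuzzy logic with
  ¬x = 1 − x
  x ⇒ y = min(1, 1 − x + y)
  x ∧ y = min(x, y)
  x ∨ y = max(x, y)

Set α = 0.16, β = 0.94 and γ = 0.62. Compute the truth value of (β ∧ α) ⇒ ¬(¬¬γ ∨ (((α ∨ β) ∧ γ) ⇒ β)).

0.84

β ∧ α = min(0.94, 0.16) = 0.16
¬γ = 1 − 0.62 = 0.38
¬¬γ = 1 − 0.38 = 0.62
α ∨ β = max(0.16, 0.94) = 0.94
(α ∨ β) ∧ γ = min(0.94, 0.62) = 0.62
((α ∨ β) ∧ γ) ⇒ β = min(1, 1 − 0.62 + 0.94) = min(1, 1.32) = 1.00
¬¬γ ∨ (((α ∨ β) ∧ γ) ⇒ β) = max(0.62, 1.00) = 1.00
¬(¬¬γ ∨ (((α ∨ β) ∧ γ) ⇒ β)) = 1 − 1.00 = 0.00
(β ∧ α) ⇒ ¬(¬¬γ ∨ (((α ∨ β) ∧ γ) ⇒ β)) = min(1, 1 − 0.16 + 0.00) = min(1, 0.84) = 0.84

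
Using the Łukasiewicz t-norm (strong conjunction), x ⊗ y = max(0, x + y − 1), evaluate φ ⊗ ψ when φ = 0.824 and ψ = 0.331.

0.155

φ ⊗ ψ = max(0, 0.824 + 0.331 − 1) = max(0, 0.155) = 0.155
For comparison, the Gödel (minimum) t-norm min(x, y) would give 0.331.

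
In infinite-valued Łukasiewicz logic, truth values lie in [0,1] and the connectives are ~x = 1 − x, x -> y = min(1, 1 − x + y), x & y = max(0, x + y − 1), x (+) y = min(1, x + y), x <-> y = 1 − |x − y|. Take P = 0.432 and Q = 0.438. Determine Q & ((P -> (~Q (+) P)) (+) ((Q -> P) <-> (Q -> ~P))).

0.438

~Q = 1 − 0.438 = 0.562
~Q (+) P = min(1, 0.562 + 0.432) = min(1, 0.994) = 0.994
P -> (~Q (+) P) = min(1, 1 − 0.432 + 0.994) = min(1, 1.562) = 1.000
Q -> P = min(1, 1 − 0.438 + 0.432) = min(1, 0.994) = 0.994
~P = 1 − 0.432 = 0.568
Q -> ~P = min(1, 1 − 0.438 + 0.568) = min(1, 1.130) = 1.000
(Q -> P) <-> (Q -> ~P) = 1 − |0.994 − 1.000| = 1 − 0.006 = 0.994
(P -> (~Q (+) P)) (+) ((Q -> P) <-> (Q -> ~P)) = min(1, 1.000 + 0.994) = min(1, 1.994) = 1.000
Q & ((P -> (~Q (+) P)) (+) ((Q -> P) <-> (Q -> ~P))) = max(0, 0.438 + 1.000 − 1) = max(0, 0.438) = 0.438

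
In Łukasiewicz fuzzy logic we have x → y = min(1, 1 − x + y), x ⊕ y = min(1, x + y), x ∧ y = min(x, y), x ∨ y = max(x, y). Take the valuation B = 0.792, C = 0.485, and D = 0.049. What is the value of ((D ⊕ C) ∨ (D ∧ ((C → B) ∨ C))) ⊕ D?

D ⊕ C = min(1, 0.049 + 0.485) = min(1, 0.534) = 0.534
C → B = min(1, 1 − 0.485 + 0.792) = min(1, 1.307) = 1.000
(C → B) ∨ C = max(1.000, 0.485) = 1.000
D ∧ ((C → B) ∨ C) = min(0.049, 1.000) = 0.049
(D ⊕ C) ∨ (D ∧ ((C → B) ∨ C)) = max(0.534, 0.049) = 0.534
((D ⊕ C) ∨ (D ∧ ((C → B) ∨ C))) ⊕ D = min(1, 0.534 + 0.049) = min(1, 0.583) = 0.583

0.583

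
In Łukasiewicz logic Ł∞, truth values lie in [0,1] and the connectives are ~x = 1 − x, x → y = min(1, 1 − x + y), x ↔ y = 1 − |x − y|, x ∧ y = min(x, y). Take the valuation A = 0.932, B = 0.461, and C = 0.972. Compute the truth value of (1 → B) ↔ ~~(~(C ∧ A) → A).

1 → B = min(1, 1 − 1.000 + 0.461) = min(1, 0.461) = 0.461
C ∧ A = min(0.972, 0.932) = 0.932
~(C ∧ A) = 1 − 0.932 = 0.068
~(C ∧ A) → A = min(1, 1 − 0.068 + 0.932) = min(1, 1.864) = 1.000
~(~(C ∧ A) → A) = 1 − 1.000 = 0.000
~~(~(C ∧ A) → A) = 1 − 0.000 = 1.000
(1 → B) ↔ ~~(~(C ∧ A) → A) = 1 − |0.461 − 1.000| = 1 − 0.539 = 0.461

0.461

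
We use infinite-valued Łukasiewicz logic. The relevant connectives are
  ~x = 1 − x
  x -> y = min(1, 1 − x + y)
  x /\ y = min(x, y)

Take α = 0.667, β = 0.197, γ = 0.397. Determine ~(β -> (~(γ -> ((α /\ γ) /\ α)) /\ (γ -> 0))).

0.197

α /\ γ = min(0.667, 0.397) = 0.397
(α /\ γ) /\ α = min(0.397, 0.667) = 0.397
γ -> ((α /\ γ) /\ α) = min(1, 1 − 0.397 + 0.397) = min(1, 1.000) = 1.000
~(γ -> ((α /\ γ) /\ α)) = 1 − 1.000 = 0.000
γ -> 0 = min(1, 1 − 0.397 + 0.000) = min(1, 0.603) = 0.603
~(γ -> ((α /\ γ) /\ α)) /\ (γ -> 0) = min(0.000, 0.603) = 0.000
β -> (~(γ -> ((α /\ γ) /\ α)) /\ (γ -> 0)) = min(1, 1 − 0.197 + 0.000) = min(1, 0.803) = 0.803
~(β -> (~(γ -> ((α /\ γ) /\ α)) /\ (γ -> 0))) = 1 − 0.803 = 0.197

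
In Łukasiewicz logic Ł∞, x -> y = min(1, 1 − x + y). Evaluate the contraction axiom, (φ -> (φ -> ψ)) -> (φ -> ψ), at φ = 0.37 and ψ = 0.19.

φ -> ψ = min(1, 1 − 0.37 + 0.19) = min(1, 0.82) = 0.82
φ -> (φ -> ψ) = min(1, 1 − 0.37 + 0.82) = min(1, 1.45) = 1.00
(φ -> (φ -> ψ)) -> (φ -> ψ) = min(1, 1 − 1.00 + 0.82) = min(1, 0.82) = 0.82
(The value 0.82 < 1 shows this instance is not satisfied; fails in Ł∞ (the t-norm is not idempotent).)

0.82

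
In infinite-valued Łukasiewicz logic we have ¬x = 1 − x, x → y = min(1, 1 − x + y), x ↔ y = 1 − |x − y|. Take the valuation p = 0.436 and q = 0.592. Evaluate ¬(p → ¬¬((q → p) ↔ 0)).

0.280

q → p = min(1, 1 − 0.592 + 0.436) = min(1, 0.844) = 0.844
(q → p) ↔ 0 = 1 − |0.844 − 0.000| = 1 − 0.844 = 0.156
¬((q → p) ↔ 0) = 1 − 0.156 = 0.844
¬¬((q → p) ↔ 0) = 1 − 0.844 = 0.156
p → ¬¬((q → p) ↔ 0) = min(1, 1 − 0.436 + 0.156) = min(1, 0.720) = 0.720
¬(p → ¬¬((q → p) ↔ 0)) = 1 − 0.720 = 0.280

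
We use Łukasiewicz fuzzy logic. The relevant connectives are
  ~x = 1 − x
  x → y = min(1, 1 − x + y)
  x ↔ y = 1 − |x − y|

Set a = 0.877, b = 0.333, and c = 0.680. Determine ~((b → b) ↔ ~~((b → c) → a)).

b → b = min(1, 1 − 0.333 + 0.333) = min(1, 1.000) = 1.000
b → c = min(1, 1 − 0.333 + 0.680) = min(1, 1.347) = 1.000
(b → c) → a = min(1, 1 − 1.000 + 0.877) = min(1, 0.877) = 0.877
~((b → c) → a) = 1 − 0.877 = 0.123
~~((b → c) → a) = 1 − 0.123 = 0.877
(b → b) ↔ ~~((b → c) → a) = 1 − |1.000 − 0.877| = 1 − 0.123 = 0.877
~((b → b) ↔ ~~((b → c) → a)) = 1 − 0.877 = 0.123

0.123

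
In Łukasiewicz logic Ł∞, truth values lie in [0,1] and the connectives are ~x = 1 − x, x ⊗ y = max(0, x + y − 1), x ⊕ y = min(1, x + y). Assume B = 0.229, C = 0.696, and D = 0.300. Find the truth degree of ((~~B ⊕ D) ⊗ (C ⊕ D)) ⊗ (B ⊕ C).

~B = 1 − 0.229 = 0.771
~~B = 1 − 0.771 = 0.229
~~B ⊕ D = min(1, 0.229 + 0.300) = min(1, 0.529) = 0.529
C ⊕ D = min(1, 0.696 + 0.300) = min(1, 0.996) = 0.996
(~~B ⊕ D) ⊗ (C ⊕ D) = max(0, 0.529 + 0.996 − 1) = max(0, 0.525) = 0.525
B ⊕ C = min(1, 0.229 + 0.696) = min(1, 0.925) = 0.925
((~~B ⊕ D) ⊗ (C ⊕ D)) ⊗ (B ⊕ C) = max(0, 0.525 + 0.925 − 1) = max(0, 0.450) = 0.450

0.450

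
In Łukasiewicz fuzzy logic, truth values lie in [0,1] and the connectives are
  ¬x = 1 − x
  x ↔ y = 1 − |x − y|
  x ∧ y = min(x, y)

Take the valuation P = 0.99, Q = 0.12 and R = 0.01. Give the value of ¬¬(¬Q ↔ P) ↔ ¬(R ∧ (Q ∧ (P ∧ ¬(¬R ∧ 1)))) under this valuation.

¬Q = 1 − 0.12 = 0.88
¬Q ↔ P = 1 − |0.88 − 0.99| = 1 − 0.11 = 0.89
¬(¬Q ↔ P) = 1 − 0.89 = 0.11
¬¬(¬Q ↔ P) = 1 − 0.11 = 0.89
¬R = 1 − 0.01 = 0.99
¬R ∧ 1 = min(0.99, 1.00) = 0.99
¬(¬R ∧ 1) = 1 − 0.99 = 0.01
P ∧ ¬(¬R ∧ 1) = min(0.99, 0.01) = 0.01
Q ∧ (P ∧ ¬(¬R ∧ 1)) = min(0.12, 0.01) = 0.01
R ∧ (Q ∧ (P ∧ ¬(¬R ∧ 1))) = min(0.01, 0.01) = 0.01
¬(R ∧ (Q ∧ (P ∧ ¬(¬R ∧ 1)))) = 1 − 0.01 = 0.99
¬¬(¬Q ↔ P) ↔ ¬(R ∧ (Q ∧ (P ∧ ¬(¬R ∧ 1)))) = 1 − |0.89 − 0.99| = 1 − 0.10 = 0.90

0.90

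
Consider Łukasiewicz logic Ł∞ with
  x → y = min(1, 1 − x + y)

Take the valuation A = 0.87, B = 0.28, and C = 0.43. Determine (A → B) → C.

A → B = min(1, 1 − 0.87 + 0.28) = min(1, 0.41) = 0.41
(A → B) → C = min(1, 1 − 0.41 + 0.43) = min(1, 1.02) = 1.00

1.00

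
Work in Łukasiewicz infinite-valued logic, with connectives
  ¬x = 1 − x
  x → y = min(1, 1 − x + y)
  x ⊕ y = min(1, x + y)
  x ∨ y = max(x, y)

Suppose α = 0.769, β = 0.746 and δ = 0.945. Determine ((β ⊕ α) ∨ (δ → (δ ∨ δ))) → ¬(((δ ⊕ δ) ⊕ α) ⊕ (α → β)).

β ⊕ α = min(1, 0.746 + 0.769) = min(1, 1.515) = 1.000
δ ∨ δ = max(0.945, 0.945) = 0.945
δ → (δ ∨ δ) = min(1, 1 − 0.945 + 0.945) = min(1, 1.000) = 1.000
(β ⊕ α) ∨ (δ → (δ ∨ δ)) = max(1.000, 1.000) = 1.000
δ ⊕ δ = min(1, 0.945 + 0.945) = min(1, 1.890) = 1.000
(δ ⊕ δ) ⊕ α = min(1, 1.000 + 0.769) = min(1, 1.769) = 1.000
α → β = min(1, 1 − 0.769 + 0.746) = min(1, 0.977) = 0.977
((δ ⊕ δ) ⊕ α) ⊕ (α → β) = min(1, 1.000 + 0.977) = min(1, 1.977) = 1.000
¬(((δ ⊕ δ) ⊕ α) ⊕ (α → β)) = 1 − 1.000 = 0.000
((β ⊕ α) ∨ (δ → (δ ∨ δ))) → ¬(((δ ⊕ δ) ⊕ α) ⊕ (α → β)) = min(1, 1 − 1.000 + 0.000) = min(1, 0.000) = 0.000

0.000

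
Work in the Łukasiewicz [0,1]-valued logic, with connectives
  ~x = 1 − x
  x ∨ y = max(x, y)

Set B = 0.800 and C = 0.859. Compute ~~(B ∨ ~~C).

0.859

~C = 1 − 0.859 = 0.141
~~C = 1 − 0.141 = 0.859
B ∨ ~~C = max(0.800, 0.859) = 0.859
~(B ∨ ~~C) = 1 − 0.859 = 0.141
~~(B ∨ ~~C) = 1 − 0.141 = 0.859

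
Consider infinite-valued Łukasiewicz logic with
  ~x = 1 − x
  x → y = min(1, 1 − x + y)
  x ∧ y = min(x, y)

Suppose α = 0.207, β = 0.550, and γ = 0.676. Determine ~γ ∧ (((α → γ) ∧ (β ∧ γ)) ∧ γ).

0.324

~γ = 1 − 0.676 = 0.324
α → γ = min(1, 1 − 0.207 + 0.676) = min(1, 1.469) = 1.000
β ∧ γ = min(0.550, 0.676) = 0.550
(α → γ) ∧ (β ∧ γ) = min(1.000, 0.550) = 0.550
((α → γ) ∧ (β ∧ γ)) ∧ γ = min(0.550, 0.676) = 0.550
~γ ∧ (((α → γ) ∧ (β ∧ γ)) ∧ γ) = min(0.324, 0.550) = 0.324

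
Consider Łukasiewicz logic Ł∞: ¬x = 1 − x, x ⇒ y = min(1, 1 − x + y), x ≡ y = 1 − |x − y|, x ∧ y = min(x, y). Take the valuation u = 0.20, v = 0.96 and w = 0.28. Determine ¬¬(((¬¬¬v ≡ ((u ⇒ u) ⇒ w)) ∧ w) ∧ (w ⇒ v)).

¬v = 1 − 0.96 = 0.04
¬¬v = 1 − 0.04 = 0.96
¬¬¬v = 1 − 0.96 = 0.04
u ⇒ u = min(1, 1 − 0.20 + 0.20) = min(1, 1.00) = 1.00
(u ⇒ u) ⇒ w = min(1, 1 − 1.00 + 0.28) = min(1, 0.28) = 0.28
¬¬¬v ≡ ((u ⇒ u) ⇒ w) = 1 − |0.04 − 0.28| = 1 − 0.24 = 0.76
(¬¬¬v ≡ ((u ⇒ u) ⇒ w)) ∧ w = min(0.76, 0.28) = 0.28
w ⇒ v = min(1, 1 − 0.28 + 0.96) = min(1, 1.68) = 1.00
((¬¬¬v ≡ ((u ⇒ u) ⇒ w)) ∧ w) ∧ (w ⇒ v) = min(0.28, 1.00) = 0.28
¬(((¬¬¬v ≡ ((u ⇒ u) ⇒ w)) ∧ w) ∧ (w ⇒ v)) = 1 − 0.28 = 0.72
¬¬(((¬¬¬v ≡ ((u ⇒ u) ⇒ w)) ∧ w) ∧ (w ⇒ v)) = 1 − 0.72 = 0.28

0.28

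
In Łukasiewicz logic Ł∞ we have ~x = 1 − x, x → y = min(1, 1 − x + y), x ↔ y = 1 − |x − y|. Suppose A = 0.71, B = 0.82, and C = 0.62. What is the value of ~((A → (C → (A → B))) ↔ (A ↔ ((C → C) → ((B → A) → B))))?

0.22

A → B = min(1, 1 − 0.71 + 0.82) = min(1, 1.11) = 1.00
C → (A → B) = min(1, 1 − 0.62 + 1.00) = min(1, 1.38) = 1.00
A → (C → (A → B)) = min(1, 1 − 0.71 + 1.00) = min(1, 1.29) = 1.00
C → C = min(1, 1 − 0.62 + 0.62) = min(1, 1.00) = 1.00
B → A = min(1, 1 − 0.82 + 0.71) = min(1, 0.89) = 0.89
(B → A) → B = min(1, 1 − 0.89 + 0.82) = min(1, 0.93) = 0.93
(C → C) → ((B → A) → B) = min(1, 1 − 1.00 + 0.93) = min(1, 0.93) = 0.93
A ↔ ((C → C) → ((B → A) → B)) = 1 − |0.71 − 0.93| = 1 − 0.22 = 0.78
(A → (C → (A → B))) ↔ (A ↔ ((C → C) → ((B → A) → B))) = 1 − |1.00 − 0.78| = 1 − 0.22 = 0.78
~((A → (C → (A → B))) ↔ (A ↔ ((C → C) → ((B → A) → B)))) = 1 − 0.78 = 0.22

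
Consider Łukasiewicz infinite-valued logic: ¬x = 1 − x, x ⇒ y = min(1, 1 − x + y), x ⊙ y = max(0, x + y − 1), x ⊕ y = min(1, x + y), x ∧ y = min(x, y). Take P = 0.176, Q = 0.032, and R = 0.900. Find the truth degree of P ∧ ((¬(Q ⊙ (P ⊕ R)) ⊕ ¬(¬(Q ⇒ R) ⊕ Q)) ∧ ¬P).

P ⊕ R = min(1, 0.176 + 0.900) = min(1, 1.076) = 1.000
Q ⊙ (P ⊕ R) = max(0, 0.032 + 1.000 − 1) = max(0, 0.032) = 0.032
¬(Q ⊙ (P ⊕ R)) = 1 − 0.032 = 0.968
Q ⇒ R = min(1, 1 − 0.032 + 0.900) = min(1, 1.868) = 1.000
¬(Q ⇒ R) = 1 − 1.000 = 0.000
¬(Q ⇒ R) ⊕ Q = min(1, 0.000 + 0.032) = min(1, 0.032) = 0.032
¬(¬(Q ⇒ R) ⊕ Q) = 1 − 0.032 = 0.968
¬(Q ⊙ (P ⊕ R)) ⊕ ¬(¬(Q ⇒ R) ⊕ Q) = min(1, 0.968 + 0.968) = min(1, 1.936) = 1.000
¬P = 1 − 0.176 = 0.824
(¬(Q ⊙ (P ⊕ R)) ⊕ ¬(¬(Q ⇒ R) ⊕ Q)) ∧ ¬P = min(1.000, 0.824) = 0.824
P ∧ ((¬(Q ⊙ (P ⊕ R)) ⊕ ¬(¬(Q ⇒ R) ⊕ Q)) ∧ ¬P) = min(0.176, 0.824) = 0.176

0.176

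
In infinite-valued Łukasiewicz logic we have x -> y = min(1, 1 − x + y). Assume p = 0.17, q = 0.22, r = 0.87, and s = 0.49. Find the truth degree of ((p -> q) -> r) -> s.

0.62

p -> q = min(1, 1 − 0.17 + 0.22) = min(1, 1.05) = 1.00
(p -> q) -> r = min(1, 1 − 1.00 + 0.87) = min(1, 0.87) = 0.87
((p -> q) -> r) -> s = min(1, 1 − 0.87 + 0.49) = min(1, 0.62) = 0.62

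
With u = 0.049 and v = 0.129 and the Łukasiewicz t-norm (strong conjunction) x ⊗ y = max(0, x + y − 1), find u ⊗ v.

0.000

u ⊗ v = max(0, 0.049 + 0.129 − 1) = max(0, -0.822) = 0.000
For comparison, the Gödel (minimum) t-norm min(x, y) would give 0.049.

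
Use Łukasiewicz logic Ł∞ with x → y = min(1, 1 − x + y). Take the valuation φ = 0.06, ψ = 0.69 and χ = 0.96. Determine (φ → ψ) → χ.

φ → ψ = min(1, 1 − 0.06 + 0.69) = min(1, 1.63) = 1.00
(φ → ψ) → χ = min(1, 1 − 1.00 + 0.96) = min(1, 0.96) = 0.96

0.96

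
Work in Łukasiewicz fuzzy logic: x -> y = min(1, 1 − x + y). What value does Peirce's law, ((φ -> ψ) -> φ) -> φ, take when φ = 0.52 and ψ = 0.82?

1.00

φ -> ψ = min(1, 1 − 0.52 + 0.82) = min(1, 1.30) = 1.00
(φ -> ψ) -> φ = min(1, 1 − 1.00 + 0.52) = min(1, 0.52) = 0.52
((φ -> ψ) -> φ) -> φ = min(1, 1 − 0.52 + 0.52) = min(1, 1.00) = 1.00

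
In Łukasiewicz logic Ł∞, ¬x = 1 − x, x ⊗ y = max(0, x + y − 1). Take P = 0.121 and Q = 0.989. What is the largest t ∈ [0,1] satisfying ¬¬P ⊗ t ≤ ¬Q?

0.890

¬P = 1 − 0.121 = 0.879
¬¬P = 1 − 0.879 = 0.121
So the left factor is ¬¬P = 0.121.
¬Q = 1 − 0.989 = 0.011
So the right-hand bound is ¬Q = 0.011.
The residuum of the Łukasiewicz t-norm gives the supremum: min(1, 1 − 0.121 + 0.011).
1 − 0.121 + 0.011 = 0.890, so t = min(1, 0.890) = 0.890.
Check: 0.121 ⊗ 0.890 = max(0, 0.011) = 0.011 ≤ 0.011.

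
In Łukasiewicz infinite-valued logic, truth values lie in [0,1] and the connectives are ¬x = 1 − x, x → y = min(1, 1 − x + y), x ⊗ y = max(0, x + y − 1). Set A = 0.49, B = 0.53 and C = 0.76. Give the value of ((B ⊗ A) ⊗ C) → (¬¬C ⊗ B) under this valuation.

B ⊗ A = max(0, 0.53 + 0.49 − 1) = max(0, 0.02) = 0.02
(B ⊗ A) ⊗ C = max(0, 0.02 + 0.76 − 1) = max(0, -0.22) = 0.00
¬C = 1 − 0.76 = 0.24
¬¬C = 1 − 0.24 = 0.76
¬¬C ⊗ B = max(0, 0.76 + 0.53 − 1) = max(0, 0.29) = 0.29
((B ⊗ A) ⊗ C) → (¬¬C ⊗ B) = min(1, 1 − 0.00 + 0.29) = min(1, 1.29) = 1.00

1.00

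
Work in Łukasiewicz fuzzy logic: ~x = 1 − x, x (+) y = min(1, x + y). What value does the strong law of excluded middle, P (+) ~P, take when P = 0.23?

~P = 1 − 0.23 = 0.77
P (+) ~P = min(1, 0.23 + 0.77) = min(1, 1.00) = 1.00
(As expected: always 1 in Ł∞ since a ⊕ (1−a) = 1.)

1.00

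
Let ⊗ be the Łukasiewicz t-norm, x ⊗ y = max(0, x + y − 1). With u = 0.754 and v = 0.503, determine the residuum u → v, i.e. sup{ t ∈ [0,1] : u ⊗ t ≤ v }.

The residuum of the Łukasiewicz t-norm gives the supremum: min(1, 1 − 0.754 + 0.503).
1 − 0.754 + 0.503 = 0.749, so t = min(1, 0.749) = 0.749.
Check: 0.754 ⊗ 0.749 = max(0, 0.503) = 0.503 ≤ 0.503.

0.749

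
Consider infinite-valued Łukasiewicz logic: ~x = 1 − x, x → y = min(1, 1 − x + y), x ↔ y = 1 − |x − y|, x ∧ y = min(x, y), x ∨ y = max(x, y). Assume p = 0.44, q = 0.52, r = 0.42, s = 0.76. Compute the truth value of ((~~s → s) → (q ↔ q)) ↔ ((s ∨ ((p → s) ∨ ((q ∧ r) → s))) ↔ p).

~s = 1 − 0.76 = 0.24
~~s = 1 − 0.24 = 0.76
~~s → s = min(1, 1 − 0.76 + 0.76) = min(1, 1.00) = 1.00
q ↔ q = 1 − |0.52 − 0.52| = 1 − 0.00 = 1.00
(~~s → s) → (q ↔ q) = min(1, 1 − 1.00 + 1.00) = min(1, 1.00) = 1.00
p → s = min(1, 1 − 0.44 + 0.76) = min(1, 1.32) = 1.00
q ∧ r = min(0.52, 0.42) = 0.42
(q ∧ r) → s = min(1, 1 − 0.42 + 0.76) = min(1, 1.34) = 1.00
(p → s) ∨ ((q ∧ r) → s) = max(1.00, 1.00) = 1.00
s ∨ ((p → s) ∨ ((q ∧ r) → s)) = max(0.76, 1.00) = 1.00
(s ∨ ((p → s) ∨ ((q ∧ r) → s))) ↔ p = 1 − |1.00 − 0.44| = 1 − 0.56 = 0.44
((~~s → s) → (q ↔ q)) ↔ ((s ∨ ((p → s) ∨ ((q ∧ r) → s))) ↔ p) = 1 − |1.00 − 0.44| = 1 − 0.56 = 0.44

0.44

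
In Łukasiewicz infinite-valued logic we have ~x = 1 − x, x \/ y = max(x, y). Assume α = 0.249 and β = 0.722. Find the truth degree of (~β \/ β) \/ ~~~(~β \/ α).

0.722

~β = 1 − 0.722 = 0.278
~β \/ β = max(0.278, 0.722) = 0.722
~β \/ α = max(0.278, 0.249) = 0.278
~(~β \/ α) = 1 − 0.278 = 0.722
~~(~β \/ α) = 1 − 0.722 = 0.278
~~~(~β \/ α) = 1 − 0.278 = 0.722
(~β \/ β) \/ ~~~(~β \/ α) = max(0.722, 0.722) = 0.722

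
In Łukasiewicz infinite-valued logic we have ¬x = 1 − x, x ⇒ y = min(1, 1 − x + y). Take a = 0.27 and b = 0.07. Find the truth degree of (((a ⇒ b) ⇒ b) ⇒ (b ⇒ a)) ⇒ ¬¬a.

0.27

a ⇒ b = min(1, 1 − 0.27 + 0.07) = min(1, 0.80) = 0.80
(a ⇒ b) ⇒ b = min(1, 1 − 0.80 + 0.07) = min(1, 0.27) = 0.27
b ⇒ a = min(1, 1 − 0.07 + 0.27) = min(1, 1.20) = 1.00
((a ⇒ b) ⇒ b) ⇒ (b ⇒ a) = min(1, 1 − 0.27 + 1.00) = min(1, 1.73) = 1.00
¬a = 1 − 0.27 = 0.73
¬¬a = 1 − 0.73 = 0.27
(((a ⇒ b) ⇒ b) ⇒ (b ⇒ a)) ⇒ ¬¬a = min(1, 1 − 1.00 + 0.27) = min(1, 0.27) = 0.27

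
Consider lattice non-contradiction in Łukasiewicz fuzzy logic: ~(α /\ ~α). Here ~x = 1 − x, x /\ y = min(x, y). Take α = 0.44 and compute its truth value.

~α = 1 − 0.44 = 0.56
α /\ ~α = min(0.44, 0.56) = 0.44
~(α /\ ~α) = 1 − 0.44 = 0.56
(The value 0.56 < 1 shows this instance is not satisfied; not a Ł∞-tautology — its value is 1 − min(a, 1−a).)

0.56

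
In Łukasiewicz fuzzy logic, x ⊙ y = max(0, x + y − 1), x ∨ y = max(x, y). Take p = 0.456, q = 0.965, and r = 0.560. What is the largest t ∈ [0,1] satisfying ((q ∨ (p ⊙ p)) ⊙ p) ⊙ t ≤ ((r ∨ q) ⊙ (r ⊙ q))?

1.000

p ⊙ p = max(0, 0.456 + 0.456 − 1) = max(0, -0.088) = 0.000
q ∨ (p ⊙ p) = max(0.965, 0.000) = 0.965
(q ∨ (p ⊙ p)) ⊙ p = max(0, 0.965 + 0.456 − 1) = max(0, 0.421) = 0.421
So the left factor is (q ∨ (p ⊙ p)) ⊙ p = 0.421.
r ∨ q = max(0.560, 0.965) = 0.965
r ⊙ q = max(0, 0.560 + 0.965 − 1) = max(0, 0.525) = 0.525
(r ∨ q) ⊙ (r ⊙ q) = max(0, 0.965 + 0.525 − 1) = max(0, 0.490) = 0.490
So the right-hand bound is (r ∨ q) ⊙ (r ⊙ q) = 0.490.
The residuum of the Łukasiewicz t-norm gives the supremum: min(1, 1 − 0.421 + 0.490).
1 − 0.421 + 0.490 = 1.069, so t = min(1, 1.069) = 1.000.
Check: 0.421 ⊙ 1.000 = max(0, 0.421) = 0.421 ≤ 0.490.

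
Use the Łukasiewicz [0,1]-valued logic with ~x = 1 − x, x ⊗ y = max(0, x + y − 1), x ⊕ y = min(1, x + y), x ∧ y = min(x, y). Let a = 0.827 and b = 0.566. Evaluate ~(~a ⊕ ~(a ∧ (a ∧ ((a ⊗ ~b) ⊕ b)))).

0.654

~a = 1 − 0.827 = 0.173
~b = 1 − 0.566 = 0.434
a ⊗ ~b = max(0, 0.827 + 0.434 − 1) = max(0, 0.261) = 0.261
(a ⊗ ~b) ⊕ b = min(1, 0.261 + 0.566) = min(1, 0.827) = 0.827
a ∧ ((a ⊗ ~b) ⊕ b) = min(0.827, 0.827) = 0.827
a ∧ (a ∧ ((a ⊗ ~b) ⊕ b)) = min(0.827, 0.827) = 0.827
~(a ∧ (a ∧ ((a ⊗ ~b) ⊕ b))) = 1 − 0.827 = 0.173
~a ⊕ ~(a ∧ (a ∧ ((a ⊗ ~b) ⊕ b))) = min(1, 0.173 + 0.173) = min(1, 0.346) = 0.346
~(~a ⊕ ~(a ∧ (a ∧ ((a ⊗ ~b) ⊕ b)))) = 1 − 0.346 = 0.654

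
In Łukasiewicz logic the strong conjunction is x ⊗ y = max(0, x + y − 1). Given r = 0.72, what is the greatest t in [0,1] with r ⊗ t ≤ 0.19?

The residuum of the Łukasiewicz t-norm gives the supremum: min(1, 1 − 0.72 + 0.19).
1 − 0.72 + 0.19 = 0.47, so t = min(1, 0.47) = 0.47.
Check: 0.72 ⊗ 0.47 = max(0, 0.19) = 0.19 ≤ 0.19.

0.47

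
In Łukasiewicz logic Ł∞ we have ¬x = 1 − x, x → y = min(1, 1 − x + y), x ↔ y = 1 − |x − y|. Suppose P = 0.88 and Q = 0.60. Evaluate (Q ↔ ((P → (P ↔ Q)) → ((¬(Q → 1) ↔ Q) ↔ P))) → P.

P ↔ Q = 1 − |0.88 − 0.60| = 1 − 0.28 = 0.72
P → (P ↔ Q) = min(1, 1 − 0.88 + 0.72) = min(1, 0.84) = 0.84
Q → 1 = min(1, 1 − 0.60 + 1.00) = min(1, 1.40) = 1.00
¬(Q → 1) = 1 − 1.00 = 0.00
¬(Q → 1) ↔ Q = 1 − |0.00 − 0.60| = 1 − 0.60 = 0.40
(¬(Q → 1) ↔ Q) ↔ P = 1 − |0.40 − 0.88| = 1 − 0.48 = 0.52
(P → (P ↔ Q)) → ((¬(Q → 1) ↔ Q) ↔ P) = min(1, 1 − 0.84 + 0.52) = min(1, 0.68) = 0.68
Q ↔ ((P → (P ↔ Q)) → ((¬(Q → 1) ↔ Q) ↔ P)) = 1 − |0.60 − 0.68| = 1 − 0.08 = 0.92
(Q ↔ ((P → (P ↔ Q)) → ((¬(Q → 1) ↔ Q) ↔ P))) → P = min(1, 1 − 0.92 + 0.88) = min(1, 0.96) = 0.96

0.96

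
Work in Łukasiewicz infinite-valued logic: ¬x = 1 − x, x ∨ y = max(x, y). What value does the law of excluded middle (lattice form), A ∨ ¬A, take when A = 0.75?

¬A = 1 − 0.75 = 0.25
A ∨ ¬A = max(0.75, 0.25) = 0.75
(The value 0.75 < 1 shows this instance is not satisfied; not a Ł∞-tautology — its value is max(a, 1−a).)

0.75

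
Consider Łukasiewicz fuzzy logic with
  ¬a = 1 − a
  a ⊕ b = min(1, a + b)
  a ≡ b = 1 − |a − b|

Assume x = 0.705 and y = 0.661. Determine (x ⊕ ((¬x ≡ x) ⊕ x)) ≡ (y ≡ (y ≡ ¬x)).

0.973

¬x = 1 − 0.705 = 0.295
¬x ≡ x = 1 − |0.295 − 0.705| = 1 − 0.410 = 0.590
(¬x ≡ x) ⊕ x = min(1, 0.590 + 0.705) = min(1, 1.295) = 1.000
x ⊕ ((¬x ≡ x) ⊕ x) = min(1, 0.705 + 1.000) = min(1, 1.705) = 1.000
y ≡ ¬x = 1 − |0.661 − 0.295| = 1 − 0.366 = 0.634
y ≡ (y ≡ ¬x) = 1 − |0.661 − 0.634| = 1 − 0.027 = 0.973
(x ⊕ ((¬x ≡ x) ⊕ x)) ≡ (y ≡ (y ≡ ¬x)) = 1 − |1.000 − 0.973| = 1 − 0.027 = 0.973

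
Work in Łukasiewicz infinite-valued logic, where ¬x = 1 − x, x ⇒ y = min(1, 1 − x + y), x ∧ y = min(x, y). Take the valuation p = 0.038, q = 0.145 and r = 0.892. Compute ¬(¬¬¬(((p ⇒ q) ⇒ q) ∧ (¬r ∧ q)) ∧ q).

p ⇒ q = min(1, 1 − 0.038 + 0.145) = min(1, 1.107) = 1.000
(p ⇒ q) ⇒ q = min(1, 1 − 1.000 + 0.145) = min(1, 0.145) = 0.145
¬r = 1 − 0.892 = 0.108
¬r ∧ q = min(0.108, 0.145) = 0.108
((p ⇒ q) ⇒ q) ∧ (¬r ∧ q) = min(0.145, 0.108) = 0.108
¬(((p ⇒ q) ⇒ q) ∧ (¬r ∧ q)) = 1 − 0.108 = 0.892
¬¬(((p ⇒ q) ⇒ q) ∧ (¬r ∧ q)) = 1 − 0.892 = 0.108
¬¬¬(((p ⇒ q) ⇒ q) ∧ (¬r ∧ q)) = 1 − 0.108 = 0.892
¬¬¬(((p ⇒ q) ⇒ q) ∧ (¬r ∧ q)) ∧ q = min(0.892, 0.145) = 0.145
¬(¬¬¬(((p ⇒ q) ⇒ q) ∧ (¬r ∧ q)) ∧ q) = 1 − 0.145 = 0.855

0.855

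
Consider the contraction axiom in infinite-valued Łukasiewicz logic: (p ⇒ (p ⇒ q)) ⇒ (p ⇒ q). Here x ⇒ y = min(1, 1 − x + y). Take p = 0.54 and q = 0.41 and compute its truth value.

p ⇒ q = min(1, 1 − 0.54 + 0.41) = min(1, 0.87) = 0.87
p ⇒ (p ⇒ q) = min(1, 1 − 0.54 + 0.87) = min(1, 1.33) = 1.00
(p ⇒ (p ⇒ q)) ⇒ (p ⇒ q) = min(1, 1 − 1.00 + 0.87) = min(1, 0.87) = 0.87
(The value 0.87 < 1 shows this instance is not satisfied; fails in Ł∞ (the t-norm is not idempotent).)

0.87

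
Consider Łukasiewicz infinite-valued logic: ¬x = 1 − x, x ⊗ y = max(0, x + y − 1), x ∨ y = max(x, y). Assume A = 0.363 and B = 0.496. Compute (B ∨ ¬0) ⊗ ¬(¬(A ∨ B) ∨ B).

0.496

¬0 = 1 − 0.000 = 1.000
B ∨ ¬0 = max(0.496, 1.000) = 1.000
A ∨ B = max(0.363, 0.496) = 0.496
¬(A ∨ B) = 1 − 0.496 = 0.504
¬(A ∨ B) ∨ B = max(0.504, 0.496) = 0.504
¬(¬(A ∨ B) ∨ B) = 1 − 0.504 = 0.496
(B ∨ ¬0) ⊗ ¬(¬(A ∨ B) ∨ B) = max(0, 1.000 + 0.496 − 1) = max(0, 0.496) = 0.496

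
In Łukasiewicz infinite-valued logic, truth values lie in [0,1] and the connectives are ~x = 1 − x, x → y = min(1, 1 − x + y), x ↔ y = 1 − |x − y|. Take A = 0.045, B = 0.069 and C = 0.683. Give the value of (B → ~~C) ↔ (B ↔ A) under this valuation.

0.976

~C = 1 − 0.683 = 0.317
~~C = 1 − 0.317 = 0.683
B → ~~C = min(1, 1 − 0.069 + 0.683) = min(1, 1.614) = 1.000
B ↔ A = 1 − |0.069 − 0.045| = 1 − 0.024 = 0.976
(B → ~~C) ↔ (B ↔ A) = 1 − |1.000 − 0.976| = 1 − 0.024 = 0.976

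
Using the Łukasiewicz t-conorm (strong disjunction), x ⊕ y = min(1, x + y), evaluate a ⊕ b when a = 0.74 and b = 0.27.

a ⊕ b = min(1, 0.74 + 0.27) = min(1, 1.01) = 1.00
For comparison, the Gödel t-conorm max(x, y) would give 0.74.

1.00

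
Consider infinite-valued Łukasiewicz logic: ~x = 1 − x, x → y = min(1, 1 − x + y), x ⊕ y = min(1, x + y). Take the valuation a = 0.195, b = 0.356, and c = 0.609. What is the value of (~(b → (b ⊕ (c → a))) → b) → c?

c → a = min(1, 1 − 0.609 + 0.195) = min(1, 0.586) = 0.586
b ⊕ (c → a) = min(1, 0.356 + 0.586) = min(1, 0.942) = 0.942
b → (b ⊕ (c → a)) = min(1, 1 − 0.356 + 0.942) = min(1, 1.586) = 1.000
~(b → (b ⊕ (c → a))) = 1 − 1.000 = 0.000
~(b → (b ⊕ (c → a))) → b = min(1, 1 − 0.000 + 0.356) = min(1, 1.356) = 1.000
(~(b → (b ⊕ (c → a))) → b) → c = min(1, 1 − 1.000 + 0.609) = min(1, 0.609) = 0.609

0.609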